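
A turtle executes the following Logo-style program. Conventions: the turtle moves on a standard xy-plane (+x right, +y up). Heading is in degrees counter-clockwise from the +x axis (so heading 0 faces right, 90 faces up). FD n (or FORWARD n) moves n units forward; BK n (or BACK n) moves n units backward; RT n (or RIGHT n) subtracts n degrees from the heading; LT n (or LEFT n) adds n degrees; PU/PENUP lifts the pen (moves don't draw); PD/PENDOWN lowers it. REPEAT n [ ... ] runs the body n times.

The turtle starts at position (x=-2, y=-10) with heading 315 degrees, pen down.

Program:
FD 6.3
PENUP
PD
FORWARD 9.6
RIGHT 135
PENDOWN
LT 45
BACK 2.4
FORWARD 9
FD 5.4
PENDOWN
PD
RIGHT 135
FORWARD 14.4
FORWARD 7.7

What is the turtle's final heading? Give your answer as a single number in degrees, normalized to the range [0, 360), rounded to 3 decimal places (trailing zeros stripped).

Answer: 90

Derivation:
Executing turtle program step by step:
Start: pos=(-2,-10), heading=315, pen down
FD 6.3: (-2,-10) -> (2.455,-14.455) [heading=315, draw]
PU: pen up
PD: pen down
FD 9.6: (2.455,-14.455) -> (9.243,-21.243) [heading=315, draw]
RT 135: heading 315 -> 180
PD: pen down
LT 45: heading 180 -> 225
BK 2.4: (9.243,-21.243) -> (10.94,-19.546) [heading=225, draw]
FD 9: (10.94,-19.546) -> (4.576,-25.91) [heading=225, draw]
FD 5.4: (4.576,-25.91) -> (0.758,-29.728) [heading=225, draw]
PD: pen down
PD: pen down
RT 135: heading 225 -> 90
FD 14.4: (0.758,-29.728) -> (0.758,-15.328) [heading=90, draw]
FD 7.7: (0.758,-15.328) -> (0.758,-7.628) [heading=90, draw]
Final: pos=(0.758,-7.628), heading=90, 7 segment(s) drawn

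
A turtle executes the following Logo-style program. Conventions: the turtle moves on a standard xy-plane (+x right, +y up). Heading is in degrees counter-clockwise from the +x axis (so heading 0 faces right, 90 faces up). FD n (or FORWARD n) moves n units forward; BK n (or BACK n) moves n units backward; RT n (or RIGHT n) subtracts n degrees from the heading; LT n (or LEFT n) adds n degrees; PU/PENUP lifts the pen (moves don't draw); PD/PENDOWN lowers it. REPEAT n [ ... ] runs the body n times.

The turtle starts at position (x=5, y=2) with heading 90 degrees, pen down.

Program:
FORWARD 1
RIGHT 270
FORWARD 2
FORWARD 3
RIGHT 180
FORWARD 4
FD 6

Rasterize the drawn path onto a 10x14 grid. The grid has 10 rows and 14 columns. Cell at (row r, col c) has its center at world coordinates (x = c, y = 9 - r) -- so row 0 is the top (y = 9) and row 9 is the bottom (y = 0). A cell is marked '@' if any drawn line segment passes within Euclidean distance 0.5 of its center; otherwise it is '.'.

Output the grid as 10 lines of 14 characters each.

Segment 0: (5,2) -> (5,3)
Segment 1: (5,3) -> (3,3)
Segment 2: (3,3) -> (0,3)
Segment 3: (0,3) -> (4,3)
Segment 4: (4,3) -> (10,3)

Answer: ..............
..............
..............
..............
..............
..............
@@@@@@@@@@@...
.....@........
..............
..............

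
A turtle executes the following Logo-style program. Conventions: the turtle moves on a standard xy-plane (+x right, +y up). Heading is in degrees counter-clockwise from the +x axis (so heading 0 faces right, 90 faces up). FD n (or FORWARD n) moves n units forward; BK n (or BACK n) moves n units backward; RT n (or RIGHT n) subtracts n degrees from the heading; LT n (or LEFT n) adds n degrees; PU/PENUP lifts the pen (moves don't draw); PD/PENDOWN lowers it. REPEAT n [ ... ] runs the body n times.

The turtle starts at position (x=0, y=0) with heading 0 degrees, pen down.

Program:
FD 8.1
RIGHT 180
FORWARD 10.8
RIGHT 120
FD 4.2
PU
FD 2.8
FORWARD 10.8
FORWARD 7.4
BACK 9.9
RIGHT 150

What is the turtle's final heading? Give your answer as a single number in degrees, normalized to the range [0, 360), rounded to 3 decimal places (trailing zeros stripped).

Answer: 270

Derivation:
Executing turtle program step by step:
Start: pos=(0,0), heading=0, pen down
FD 8.1: (0,0) -> (8.1,0) [heading=0, draw]
RT 180: heading 0 -> 180
FD 10.8: (8.1,0) -> (-2.7,0) [heading=180, draw]
RT 120: heading 180 -> 60
FD 4.2: (-2.7,0) -> (-0.6,3.637) [heading=60, draw]
PU: pen up
FD 2.8: (-0.6,3.637) -> (0.8,6.062) [heading=60, move]
FD 10.8: (0.8,6.062) -> (6.2,15.415) [heading=60, move]
FD 7.4: (6.2,15.415) -> (9.9,21.824) [heading=60, move]
BK 9.9: (9.9,21.824) -> (4.95,13.25) [heading=60, move]
RT 150: heading 60 -> 270
Final: pos=(4.95,13.25), heading=270, 3 segment(s) drawn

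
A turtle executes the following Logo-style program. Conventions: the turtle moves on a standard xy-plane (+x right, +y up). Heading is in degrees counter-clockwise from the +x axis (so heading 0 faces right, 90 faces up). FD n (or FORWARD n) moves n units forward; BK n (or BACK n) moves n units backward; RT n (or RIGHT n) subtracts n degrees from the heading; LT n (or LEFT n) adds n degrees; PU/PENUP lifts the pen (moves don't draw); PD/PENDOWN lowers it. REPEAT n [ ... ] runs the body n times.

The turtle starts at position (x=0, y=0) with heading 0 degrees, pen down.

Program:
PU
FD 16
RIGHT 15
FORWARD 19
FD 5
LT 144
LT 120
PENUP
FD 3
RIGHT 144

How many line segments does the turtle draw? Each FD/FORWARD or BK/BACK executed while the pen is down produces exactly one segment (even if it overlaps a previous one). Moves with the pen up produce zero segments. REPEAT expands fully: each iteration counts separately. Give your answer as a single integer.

Executing turtle program step by step:
Start: pos=(0,0), heading=0, pen down
PU: pen up
FD 16: (0,0) -> (16,0) [heading=0, move]
RT 15: heading 0 -> 345
FD 19: (16,0) -> (34.353,-4.918) [heading=345, move]
FD 5: (34.353,-4.918) -> (39.182,-6.212) [heading=345, move]
LT 144: heading 345 -> 129
LT 120: heading 129 -> 249
PU: pen up
FD 3: (39.182,-6.212) -> (38.107,-9.012) [heading=249, move]
RT 144: heading 249 -> 105
Final: pos=(38.107,-9.012), heading=105, 0 segment(s) drawn
Segments drawn: 0

Answer: 0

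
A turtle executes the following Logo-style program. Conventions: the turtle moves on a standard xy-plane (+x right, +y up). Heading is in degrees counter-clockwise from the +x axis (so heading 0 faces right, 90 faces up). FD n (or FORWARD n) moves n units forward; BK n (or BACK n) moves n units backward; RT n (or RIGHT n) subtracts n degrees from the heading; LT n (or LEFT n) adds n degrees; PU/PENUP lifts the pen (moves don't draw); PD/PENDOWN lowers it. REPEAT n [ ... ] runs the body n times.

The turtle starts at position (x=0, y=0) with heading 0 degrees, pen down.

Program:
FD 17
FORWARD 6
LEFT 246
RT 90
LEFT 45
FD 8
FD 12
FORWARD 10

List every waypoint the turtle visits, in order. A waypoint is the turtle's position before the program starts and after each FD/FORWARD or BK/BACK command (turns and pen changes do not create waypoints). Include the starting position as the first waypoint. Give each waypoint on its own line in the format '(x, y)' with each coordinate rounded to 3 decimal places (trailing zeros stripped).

Executing turtle program step by step:
Start: pos=(0,0), heading=0, pen down
FD 17: (0,0) -> (17,0) [heading=0, draw]
FD 6: (17,0) -> (23,0) [heading=0, draw]
LT 246: heading 0 -> 246
RT 90: heading 246 -> 156
LT 45: heading 156 -> 201
FD 8: (23,0) -> (15.531,-2.867) [heading=201, draw]
FD 12: (15.531,-2.867) -> (4.328,-7.167) [heading=201, draw]
FD 10: (4.328,-7.167) -> (-5.007,-10.751) [heading=201, draw]
Final: pos=(-5.007,-10.751), heading=201, 5 segment(s) drawn
Waypoints (6 total):
(0, 0)
(17, 0)
(23, 0)
(15.531, -2.867)
(4.328, -7.167)
(-5.007, -10.751)

Answer: (0, 0)
(17, 0)
(23, 0)
(15.531, -2.867)
(4.328, -7.167)
(-5.007, -10.751)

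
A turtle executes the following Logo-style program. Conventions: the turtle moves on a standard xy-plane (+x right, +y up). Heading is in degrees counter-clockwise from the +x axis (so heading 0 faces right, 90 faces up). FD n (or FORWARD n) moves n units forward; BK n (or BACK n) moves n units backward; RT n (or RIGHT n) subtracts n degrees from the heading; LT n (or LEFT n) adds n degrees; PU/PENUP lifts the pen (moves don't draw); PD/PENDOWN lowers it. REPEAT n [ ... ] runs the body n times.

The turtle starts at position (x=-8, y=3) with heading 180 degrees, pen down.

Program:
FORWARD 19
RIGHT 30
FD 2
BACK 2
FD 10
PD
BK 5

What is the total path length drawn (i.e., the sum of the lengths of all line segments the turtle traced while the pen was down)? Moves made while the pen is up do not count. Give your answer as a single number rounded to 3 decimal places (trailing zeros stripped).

Answer: 38

Derivation:
Executing turtle program step by step:
Start: pos=(-8,3), heading=180, pen down
FD 19: (-8,3) -> (-27,3) [heading=180, draw]
RT 30: heading 180 -> 150
FD 2: (-27,3) -> (-28.732,4) [heading=150, draw]
BK 2: (-28.732,4) -> (-27,3) [heading=150, draw]
FD 10: (-27,3) -> (-35.66,8) [heading=150, draw]
PD: pen down
BK 5: (-35.66,8) -> (-31.33,5.5) [heading=150, draw]
Final: pos=(-31.33,5.5), heading=150, 5 segment(s) drawn

Segment lengths:
  seg 1: (-8,3) -> (-27,3), length = 19
  seg 2: (-27,3) -> (-28.732,4), length = 2
  seg 3: (-28.732,4) -> (-27,3), length = 2
  seg 4: (-27,3) -> (-35.66,8), length = 10
  seg 5: (-35.66,8) -> (-31.33,5.5), length = 5
Total = 38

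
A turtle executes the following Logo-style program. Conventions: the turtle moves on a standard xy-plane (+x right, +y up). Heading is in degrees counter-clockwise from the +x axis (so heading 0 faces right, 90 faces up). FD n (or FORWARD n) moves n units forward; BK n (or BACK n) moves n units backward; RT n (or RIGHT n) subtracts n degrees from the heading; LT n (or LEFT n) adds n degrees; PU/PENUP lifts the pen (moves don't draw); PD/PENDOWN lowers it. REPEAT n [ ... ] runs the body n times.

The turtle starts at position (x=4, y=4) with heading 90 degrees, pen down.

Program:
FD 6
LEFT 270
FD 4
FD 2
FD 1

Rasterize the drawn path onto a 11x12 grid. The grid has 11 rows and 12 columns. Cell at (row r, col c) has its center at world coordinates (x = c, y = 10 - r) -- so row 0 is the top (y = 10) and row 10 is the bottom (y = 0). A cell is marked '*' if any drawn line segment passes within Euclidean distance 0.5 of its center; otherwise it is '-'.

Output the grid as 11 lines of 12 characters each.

Segment 0: (4,4) -> (4,10)
Segment 1: (4,10) -> (8,10)
Segment 2: (8,10) -> (10,10)
Segment 3: (10,10) -> (11,10)

Answer: ----********
----*-------
----*-------
----*-------
----*-------
----*-------
----*-------
------------
------------
------------
------------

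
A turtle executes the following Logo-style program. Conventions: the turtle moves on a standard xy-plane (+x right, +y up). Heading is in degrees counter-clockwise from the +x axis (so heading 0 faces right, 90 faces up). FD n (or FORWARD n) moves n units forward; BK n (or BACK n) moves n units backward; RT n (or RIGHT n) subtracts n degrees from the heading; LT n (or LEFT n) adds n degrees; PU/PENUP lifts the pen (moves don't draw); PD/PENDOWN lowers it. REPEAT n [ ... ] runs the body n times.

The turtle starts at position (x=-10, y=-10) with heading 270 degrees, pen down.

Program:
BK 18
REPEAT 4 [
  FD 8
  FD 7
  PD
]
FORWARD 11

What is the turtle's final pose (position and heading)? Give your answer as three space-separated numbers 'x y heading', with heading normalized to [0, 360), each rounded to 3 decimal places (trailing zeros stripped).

Answer: -10 -63 270

Derivation:
Executing turtle program step by step:
Start: pos=(-10,-10), heading=270, pen down
BK 18: (-10,-10) -> (-10,8) [heading=270, draw]
REPEAT 4 [
  -- iteration 1/4 --
  FD 8: (-10,8) -> (-10,0) [heading=270, draw]
  FD 7: (-10,0) -> (-10,-7) [heading=270, draw]
  PD: pen down
  -- iteration 2/4 --
  FD 8: (-10,-7) -> (-10,-15) [heading=270, draw]
  FD 7: (-10,-15) -> (-10,-22) [heading=270, draw]
  PD: pen down
  -- iteration 3/4 --
  FD 8: (-10,-22) -> (-10,-30) [heading=270, draw]
  FD 7: (-10,-30) -> (-10,-37) [heading=270, draw]
  PD: pen down
  -- iteration 4/4 --
  FD 8: (-10,-37) -> (-10,-45) [heading=270, draw]
  FD 7: (-10,-45) -> (-10,-52) [heading=270, draw]
  PD: pen down
]
FD 11: (-10,-52) -> (-10,-63) [heading=270, draw]
Final: pos=(-10,-63), heading=270, 10 segment(s) drawn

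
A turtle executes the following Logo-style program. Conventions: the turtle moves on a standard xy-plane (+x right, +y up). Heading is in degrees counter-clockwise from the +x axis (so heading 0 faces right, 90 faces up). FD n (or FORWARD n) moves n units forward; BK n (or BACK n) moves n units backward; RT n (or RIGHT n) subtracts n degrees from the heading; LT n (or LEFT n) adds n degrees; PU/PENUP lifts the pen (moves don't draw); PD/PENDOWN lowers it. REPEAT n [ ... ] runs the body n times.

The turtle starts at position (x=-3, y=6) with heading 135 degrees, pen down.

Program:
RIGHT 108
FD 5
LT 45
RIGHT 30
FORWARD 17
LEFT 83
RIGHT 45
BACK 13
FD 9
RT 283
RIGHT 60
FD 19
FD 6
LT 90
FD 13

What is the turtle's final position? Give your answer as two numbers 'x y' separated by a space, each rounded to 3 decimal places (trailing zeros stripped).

Answer: -2.556 38.935

Derivation:
Executing turtle program step by step:
Start: pos=(-3,6), heading=135, pen down
RT 108: heading 135 -> 27
FD 5: (-3,6) -> (1.455,8.27) [heading=27, draw]
LT 45: heading 27 -> 72
RT 30: heading 72 -> 42
FD 17: (1.455,8.27) -> (14.088,19.645) [heading=42, draw]
LT 83: heading 42 -> 125
RT 45: heading 125 -> 80
BK 13: (14.088,19.645) -> (11.831,6.843) [heading=80, draw]
FD 9: (11.831,6.843) -> (13.394,15.706) [heading=80, draw]
RT 283: heading 80 -> 157
RT 60: heading 157 -> 97
FD 19: (13.394,15.706) -> (11.078,34.564) [heading=97, draw]
FD 6: (11.078,34.564) -> (10.347,40.52) [heading=97, draw]
LT 90: heading 97 -> 187
FD 13: (10.347,40.52) -> (-2.556,38.935) [heading=187, draw]
Final: pos=(-2.556,38.935), heading=187, 7 segment(s) drawn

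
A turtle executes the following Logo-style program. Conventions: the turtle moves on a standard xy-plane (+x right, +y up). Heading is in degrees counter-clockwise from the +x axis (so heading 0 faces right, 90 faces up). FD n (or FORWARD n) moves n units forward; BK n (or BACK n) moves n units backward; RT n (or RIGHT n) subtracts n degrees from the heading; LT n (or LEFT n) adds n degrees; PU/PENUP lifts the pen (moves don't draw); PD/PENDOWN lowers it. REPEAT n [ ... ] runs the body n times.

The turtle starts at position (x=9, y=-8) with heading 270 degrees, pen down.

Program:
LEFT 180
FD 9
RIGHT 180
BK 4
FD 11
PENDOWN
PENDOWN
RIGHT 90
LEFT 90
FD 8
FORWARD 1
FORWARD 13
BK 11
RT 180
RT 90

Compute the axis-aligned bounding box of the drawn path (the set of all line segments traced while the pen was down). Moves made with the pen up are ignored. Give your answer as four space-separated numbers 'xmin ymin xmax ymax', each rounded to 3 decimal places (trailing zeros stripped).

Answer: 9 -28 9 5

Derivation:
Executing turtle program step by step:
Start: pos=(9,-8), heading=270, pen down
LT 180: heading 270 -> 90
FD 9: (9,-8) -> (9,1) [heading=90, draw]
RT 180: heading 90 -> 270
BK 4: (9,1) -> (9,5) [heading=270, draw]
FD 11: (9,5) -> (9,-6) [heading=270, draw]
PD: pen down
PD: pen down
RT 90: heading 270 -> 180
LT 90: heading 180 -> 270
FD 8: (9,-6) -> (9,-14) [heading=270, draw]
FD 1: (9,-14) -> (9,-15) [heading=270, draw]
FD 13: (9,-15) -> (9,-28) [heading=270, draw]
BK 11: (9,-28) -> (9,-17) [heading=270, draw]
RT 180: heading 270 -> 90
RT 90: heading 90 -> 0
Final: pos=(9,-17), heading=0, 7 segment(s) drawn

Segment endpoints: x in {9, 9, 9, 9}, y in {-28, -17, -15, -14, -8, -6, 1, 5}
xmin=9, ymin=-28, xmax=9, ymax=5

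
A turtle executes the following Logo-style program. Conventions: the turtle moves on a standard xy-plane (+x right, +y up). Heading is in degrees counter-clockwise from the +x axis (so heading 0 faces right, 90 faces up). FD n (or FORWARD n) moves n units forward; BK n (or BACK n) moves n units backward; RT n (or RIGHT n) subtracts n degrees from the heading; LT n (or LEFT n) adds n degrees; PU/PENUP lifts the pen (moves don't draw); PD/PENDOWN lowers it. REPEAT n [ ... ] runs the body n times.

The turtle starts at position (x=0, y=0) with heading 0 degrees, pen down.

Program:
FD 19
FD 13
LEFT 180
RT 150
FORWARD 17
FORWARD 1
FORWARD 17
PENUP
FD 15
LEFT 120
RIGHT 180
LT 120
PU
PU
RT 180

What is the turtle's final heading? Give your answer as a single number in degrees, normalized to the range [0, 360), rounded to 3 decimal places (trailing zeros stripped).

Answer: 270

Derivation:
Executing turtle program step by step:
Start: pos=(0,0), heading=0, pen down
FD 19: (0,0) -> (19,0) [heading=0, draw]
FD 13: (19,0) -> (32,0) [heading=0, draw]
LT 180: heading 0 -> 180
RT 150: heading 180 -> 30
FD 17: (32,0) -> (46.722,8.5) [heading=30, draw]
FD 1: (46.722,8.5) -> (47.588,9) [heading=30, draw]
FD 17: (47.588,9) -> (62.311,17.5) [heading=30, draw]
PU: pen up
FD 15: (62.311,17.5) -> (75.301,25) [heading=30, move]
LT 120: heading 30 -> 150
RT 180: heading 150 -> 330
LT 120: heading 330 -> 90
PU: pen up
PU: pen up
RT 180: heading 90 -> 270
Final: pos=(75.301,25), heading=270, 5 segment(s) drawn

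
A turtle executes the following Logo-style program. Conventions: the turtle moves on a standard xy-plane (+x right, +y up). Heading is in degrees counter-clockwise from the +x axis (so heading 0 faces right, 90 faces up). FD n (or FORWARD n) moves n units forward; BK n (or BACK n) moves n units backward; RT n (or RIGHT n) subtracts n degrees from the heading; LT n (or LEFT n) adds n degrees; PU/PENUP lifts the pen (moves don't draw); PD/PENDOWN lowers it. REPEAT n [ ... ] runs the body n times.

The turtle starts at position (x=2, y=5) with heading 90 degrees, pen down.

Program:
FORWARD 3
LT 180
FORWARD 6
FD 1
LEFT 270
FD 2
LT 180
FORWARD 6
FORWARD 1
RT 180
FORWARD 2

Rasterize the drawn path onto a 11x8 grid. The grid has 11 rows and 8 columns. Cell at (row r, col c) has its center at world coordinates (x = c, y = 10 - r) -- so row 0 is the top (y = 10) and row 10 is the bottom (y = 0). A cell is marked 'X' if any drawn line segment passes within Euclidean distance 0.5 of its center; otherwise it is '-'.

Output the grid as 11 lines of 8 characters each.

Segment 0: (2,5) -> (2,8)
Segment 1: (2,8) -> (2,2)
Segment 2: (2,2) -> (2,1)
Segment 3: (2,1) -> (-0,1)
Segment 4: (-0,1) -> (6,1)
Segment 5: (6,1) -> (7,1)
Segment 6: (7,1) -> (5,1)

Answer: --------
--------
--X-----
--X-----
--X-----
--X-----
--X-----
--X-----
--X-----
XXXXXXXX
--------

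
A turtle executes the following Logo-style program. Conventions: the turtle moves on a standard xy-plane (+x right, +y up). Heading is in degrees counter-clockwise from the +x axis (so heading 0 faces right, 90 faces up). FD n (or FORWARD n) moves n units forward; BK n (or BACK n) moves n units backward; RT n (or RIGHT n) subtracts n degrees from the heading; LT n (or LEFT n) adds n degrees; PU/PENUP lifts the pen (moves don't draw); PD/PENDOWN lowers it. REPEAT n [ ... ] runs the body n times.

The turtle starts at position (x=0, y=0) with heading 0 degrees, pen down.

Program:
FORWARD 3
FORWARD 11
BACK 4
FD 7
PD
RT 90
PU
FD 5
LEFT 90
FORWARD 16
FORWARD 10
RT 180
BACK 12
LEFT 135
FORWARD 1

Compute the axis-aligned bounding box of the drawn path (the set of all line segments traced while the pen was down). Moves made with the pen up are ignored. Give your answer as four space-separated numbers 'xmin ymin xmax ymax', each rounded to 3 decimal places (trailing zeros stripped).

Executing turtle program step by step:
Start: pos=(0,0), heading=0, pen down
FD 3: (0,0) -> (3,0) [heading=0, draw]
FD 11: (3,0) -> (14,0) [heading=0, draw]
BK 4: (14,0) -> (10,0) [heading=0, draw]
FD 7: (10,0) -> (17,0) [heading=0, draw]
PD: pen down
RT 90: heading 0 -> 270
PU: pen up
FD 5: (17,0) -> (17,-5) [heading=270, move]
LT 90: heading 270 -> 0
FD 16: (17,-5) -> (33,-5) [heading=0, move]
FD 10: (33,-5) -> (43,-5) [heading=0, move]
RT 180: heading 0 -> 180
BK 12: (43,-5) -> (55,-5) [heading=180, move]
LT 135: heading 180 -> 315
FD 1: (55,-5) -> (55.707,-5.707) [heading=315, move]
Final: pos=(55.707,-5.707), heading=315, 4 segment(s) drawn

Segment endpoints: x in {0, 3, 10, 14, 17}, y in {0}
xmin=0, ymin=0, xmax=17, ymax=0

Answer: 0 0 17 0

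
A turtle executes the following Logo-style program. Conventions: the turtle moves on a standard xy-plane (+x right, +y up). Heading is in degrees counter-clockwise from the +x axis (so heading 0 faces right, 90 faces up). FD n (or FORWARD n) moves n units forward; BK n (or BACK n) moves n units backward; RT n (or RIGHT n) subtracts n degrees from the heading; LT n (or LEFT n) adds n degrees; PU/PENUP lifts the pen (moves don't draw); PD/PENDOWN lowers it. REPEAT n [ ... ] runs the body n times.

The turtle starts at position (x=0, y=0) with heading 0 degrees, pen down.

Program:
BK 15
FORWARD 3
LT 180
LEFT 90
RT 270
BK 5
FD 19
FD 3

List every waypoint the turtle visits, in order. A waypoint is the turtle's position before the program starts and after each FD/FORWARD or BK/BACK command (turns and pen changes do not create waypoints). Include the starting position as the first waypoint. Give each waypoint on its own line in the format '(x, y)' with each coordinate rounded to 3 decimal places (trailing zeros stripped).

Executing turtle program step by step:
Start: pos=(0,0), heading=0, pen down
BK 15: (0,0) -> (-15,0) [heading=0, draw]
FD 3: (-15,0) -> (-12,0) [heading=0, draw]
LT 180: heading 0 -> 180
LT 90: heading 180 -> 270
RT 270: heading 270 -> 0
BK 5: (-12,0) -> (-17,0) [heading=0, draw]
FD 19: (-17,0) -> (2,0) [heading=0, draw]
FD 3: (2,0) -> (5,0) [heading=0, draw]
Final: pos=(5,0), heading=0, 5 segment(s) drawn
Waypoints (6 total):
(0, 0)
(-15, 0)
(-12, 0)
(-17, 0)
(2, 0)
(5, 0)

Answer: (0, 0)
(-15, 0)
(-12, 0)
(-17, 0)
(2, 0)
(5, 0)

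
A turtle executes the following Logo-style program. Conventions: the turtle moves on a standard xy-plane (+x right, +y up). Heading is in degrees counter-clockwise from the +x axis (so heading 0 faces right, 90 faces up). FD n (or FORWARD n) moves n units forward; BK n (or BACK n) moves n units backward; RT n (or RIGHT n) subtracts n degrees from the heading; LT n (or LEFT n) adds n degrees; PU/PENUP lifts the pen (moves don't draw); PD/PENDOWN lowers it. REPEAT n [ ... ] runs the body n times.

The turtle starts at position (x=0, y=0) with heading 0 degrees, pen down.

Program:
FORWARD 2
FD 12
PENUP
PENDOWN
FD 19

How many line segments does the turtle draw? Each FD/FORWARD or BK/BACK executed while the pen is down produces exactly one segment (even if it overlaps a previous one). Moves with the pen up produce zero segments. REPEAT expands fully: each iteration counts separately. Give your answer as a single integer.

Answer: 3

Derivation:
Executing turtle program step by step:
Start: pos=(0,0), heading=0, pen down
FD 2: (0,0) -> (2,0) [heading=0, draw]
FD 12: (2,0) -> (14,0) [heading=0, draw]
PU: pen up
PD: pen down
FD 19: (14,0) -> (33,0) [heading=0, draw]
Final: pos=(33,0), heading=0, 3 segment(s) drawn
Segments drawn: 3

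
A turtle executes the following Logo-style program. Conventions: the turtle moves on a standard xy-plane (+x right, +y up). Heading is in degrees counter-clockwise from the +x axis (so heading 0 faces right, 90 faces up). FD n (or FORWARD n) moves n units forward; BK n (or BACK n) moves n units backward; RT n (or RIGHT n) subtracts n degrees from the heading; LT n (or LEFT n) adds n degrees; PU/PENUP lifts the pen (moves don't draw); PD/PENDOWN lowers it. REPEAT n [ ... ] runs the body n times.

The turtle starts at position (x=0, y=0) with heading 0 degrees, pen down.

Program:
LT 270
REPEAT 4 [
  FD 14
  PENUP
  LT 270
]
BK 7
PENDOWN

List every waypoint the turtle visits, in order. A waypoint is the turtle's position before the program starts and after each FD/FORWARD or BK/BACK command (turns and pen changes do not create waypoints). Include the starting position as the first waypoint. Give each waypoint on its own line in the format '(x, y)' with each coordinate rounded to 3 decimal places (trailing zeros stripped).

Answer: (0, 0)
(0, -14)
(-14, -14)
(-14, 0)
(0, 0)
(0, 7)

Derivation:
Executing turtle program step by step:
Start: pos=(0,0), heading=0, pen down
LT 270: heading 0 -> 270
REPEAT 4 [
  -- iteration 1/4 --
  FD 14: (0,0) -> (0,-14) [heading=270, draw]
  PU: pen up
  LT 270: heading 270 -> 180
  -- iteration 2/4 --
  FD 14: (0,-14) -> (-14,-14) [heading=180, move]
  PU: pen up
  LT 270: heading 180 -> 90
  -- iteration 3/4 --
  FD 14: (-14,-14) -> (-14,0) [heading=90, move]
  PU: pen up
  LT 270: heading 90 -> 0
  -- iteration 4/4 --
  FD 14: (-14,0) -> (0,0) [heading=0, move]
  PU: pen up
  LT 270: heading 0 -> 270
]
BK 7: (0,0) -> (0,7) [heading=270, move]
PD: pen down
Final: pos=(0,7), heading=270, 1 segment(s) drawn
Waypoints (6 total):
(0, 0)
(0, -14)
(-14, -14)
(-14, 0)
(0, 0)
(0, 7)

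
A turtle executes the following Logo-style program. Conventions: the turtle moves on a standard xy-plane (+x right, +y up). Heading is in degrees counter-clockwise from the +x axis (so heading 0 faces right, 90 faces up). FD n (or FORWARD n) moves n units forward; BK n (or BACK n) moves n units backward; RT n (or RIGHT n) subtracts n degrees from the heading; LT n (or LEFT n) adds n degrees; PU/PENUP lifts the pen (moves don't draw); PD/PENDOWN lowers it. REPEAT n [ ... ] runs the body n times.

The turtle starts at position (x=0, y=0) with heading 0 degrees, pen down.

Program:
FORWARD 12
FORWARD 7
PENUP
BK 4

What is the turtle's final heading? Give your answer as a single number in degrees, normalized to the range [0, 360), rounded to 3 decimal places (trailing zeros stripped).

Answer: 0

Derivation:
Executing turtle program step by step:
Start: pos=(0,0), heading=0, pen down
FD 12: (0,0) -> (12,0) [heading=0, draw]
FD 7: (12,0) -> (19,0) [heading=0, draw]
PU: pen up
BK 4: (19,0) -> (15,0) [heading=0, move]
Final: pos=(15,0), heading=0, 2 segment(s) drawn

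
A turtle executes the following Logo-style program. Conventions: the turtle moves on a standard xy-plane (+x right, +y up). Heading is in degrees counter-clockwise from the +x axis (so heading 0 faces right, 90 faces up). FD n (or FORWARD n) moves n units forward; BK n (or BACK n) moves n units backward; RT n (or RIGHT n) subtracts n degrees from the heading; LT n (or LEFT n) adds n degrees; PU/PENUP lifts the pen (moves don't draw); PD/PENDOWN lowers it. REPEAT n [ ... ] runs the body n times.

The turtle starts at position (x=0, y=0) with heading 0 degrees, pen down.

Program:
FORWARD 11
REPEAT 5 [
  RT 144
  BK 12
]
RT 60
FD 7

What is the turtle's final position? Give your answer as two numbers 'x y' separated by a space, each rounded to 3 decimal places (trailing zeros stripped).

Answer: 14.5 -6.062

Derivation:
Executing turtle program step by step:
Start: pos=(0,0), heading=0, pen down
FD 11: (0,0) -> (11,0) [heading=0, draw]
REPEAT 5 [
  -- iteration 1/5 --
  RT 144: heading 0 -> 216
  BK 12: (11,0) -> (20.708,7.053) [heading=216, draw]
  -- iteration 2/5 --
  RT 144: heading 216 -> 72
  BK 12: (20.708,7.053) -> (17,-4.359) [heading=72, draw]
  -- iteration 3/5 --
  RT 144: heading 72 -> 288
  BK 12: (17,-4.359) -> (13.292,7.053) [heading=288, draw]
  -- iteration 4/5 --
  RT 144: heading 288 -> 144
  BK 12: (13.292,7.053) -> (23,0) [heading=144, draw]
  -- iteration 5/5 --
  RT 144: heading 144 -> 0
  BK 12: (23,0) -> (11,0) [heading=0, draw]
]
RT 60: heading 0 -> 300
FD 7: (11,0) -> (14.5,-6.062) [heading=300, draw]
Final: pos=(14.5,-6.062), heading=300, 7 segment(s) drawn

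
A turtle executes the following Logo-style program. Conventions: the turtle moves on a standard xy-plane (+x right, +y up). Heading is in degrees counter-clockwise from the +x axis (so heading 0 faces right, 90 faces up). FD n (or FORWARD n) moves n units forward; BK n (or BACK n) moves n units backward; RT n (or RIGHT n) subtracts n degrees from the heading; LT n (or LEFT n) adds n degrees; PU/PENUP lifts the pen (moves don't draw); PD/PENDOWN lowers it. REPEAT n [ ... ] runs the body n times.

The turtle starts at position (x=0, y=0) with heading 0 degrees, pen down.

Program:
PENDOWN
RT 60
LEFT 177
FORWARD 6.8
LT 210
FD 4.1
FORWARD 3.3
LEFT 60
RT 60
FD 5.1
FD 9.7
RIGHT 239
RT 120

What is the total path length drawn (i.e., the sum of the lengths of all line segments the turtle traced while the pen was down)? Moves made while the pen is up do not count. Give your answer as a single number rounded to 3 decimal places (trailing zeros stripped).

Answer: 29

Derivation:
Executing turtle program step by step:
Start: pos=(0,0), heading=0, pen down
PD: pen down
RT 60: heading 0 -> 300
LT 177: heading 300 -> 117
FD 6.8: (0,0) -> (-3.087,6.059) [heading=117, draw]
LT 210: heading 117 -> 327
FD 4.1: (-3.087,6.059) -> (0.351,3.826) [heading=327, draw]
FD 3.3: (0.351,3.826) -> (3.119,2.029) [heading=327, draw]
LT 60: heading 327 -> 27
RT 60: heading 27 -> 327
FD 5.1: (3.119,2.029) -> (7.396,-0.749) [heading=327, draw]
FD 9.7: (7.396,-0.749) -> (15.531,-6.032) [heading=327, draw]
RT 239: heading 327 -> 88
RT 120: heading 88 -> 328
Final: pos=(15.531,-6.032), heading=328, 5 segment(s) drawn

Segment lengths:
  seg 1: (0,0) -> (-3.087,6.059), length = 6.8
  seg 2: (-3.087,6.059) -> (0.351,3.826), length = 4.1
  seg 3: (0.351,3.826) -> (3.119,2.029), length = 3.3
  seg 4: (3.119,2.029) -> (7.396,-0.749), length = 5.1
  seg 5: (7.396,-0.749) -> (15.531,-6.032), length = 9.7
Total = 29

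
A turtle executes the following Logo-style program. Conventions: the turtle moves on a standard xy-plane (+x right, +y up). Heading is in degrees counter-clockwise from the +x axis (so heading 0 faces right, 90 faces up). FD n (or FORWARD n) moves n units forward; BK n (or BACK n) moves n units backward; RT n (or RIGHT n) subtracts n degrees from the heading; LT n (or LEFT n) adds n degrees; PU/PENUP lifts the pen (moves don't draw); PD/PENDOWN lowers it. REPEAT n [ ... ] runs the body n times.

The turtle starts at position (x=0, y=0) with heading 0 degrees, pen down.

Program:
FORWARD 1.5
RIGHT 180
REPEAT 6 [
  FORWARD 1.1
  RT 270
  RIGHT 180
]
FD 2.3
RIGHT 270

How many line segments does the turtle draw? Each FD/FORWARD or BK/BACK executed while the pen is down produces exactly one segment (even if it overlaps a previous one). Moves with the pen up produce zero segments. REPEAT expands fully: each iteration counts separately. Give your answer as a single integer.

Executing turtle program step by step:
Start: pos=(0,0), heading=0, pen down
FD 1.5: (0,0) -> (1.5,0) [heading=0, draw]
RT 180: heading 0 -> 180
REPEAT 6 [
  -- iteration 1/6 --
  FD 1.1: (1.5,0) -> (0.4,0) [heading=180, draw]
  RT 270: heading 180 -> 270
  RT 180: heading 270 -> 90
  -- iteration 2/6 --
  FD 1.1: (0.4,0) -> (0.4,1.1) [heading=90, draw]
  RT 270: heading 90 -> 180
  RT 180: heading 180 -> 0
  -- iteration 3/6 --
  FD 1.1: (0.4,1.1) -> (1.5,1.1) [heading=0, draw]
  RT 270: heading 0 -> 90
  RT 180: heading 90 -> 270
  -- iteration 4/6 --
  FD 1.1: (1.5,1.1) -> (1.5,0) [heading=270, draw]
  RT 270: heading 270 -> 0
  RT 180: heading 0 -> 180
  -- iteration 5/6 --
  FD 1.1: (1.5,0) -> (0.4,0) [heading=180, draw]
  RT 270: heading 180 -> 270
  RT 180: heading 270 -> 90
  -- iteration 6/6 --
  FD 1.1: (0.4,0) -> (0.4,1.1) [heading=90, draw]
  RT 270: heading 90 -> 180
  RT 180: heading 180 -> 0
]
FD 2.3: (0.4,1.1) -> (2.7,1.1) [heading=0, draw]
RT 270: heading 0 -> 90
Final: pos=(2.7,1.1), heading=90, 8 segment(s) drawn
Segments drawn: 8

Answer: 8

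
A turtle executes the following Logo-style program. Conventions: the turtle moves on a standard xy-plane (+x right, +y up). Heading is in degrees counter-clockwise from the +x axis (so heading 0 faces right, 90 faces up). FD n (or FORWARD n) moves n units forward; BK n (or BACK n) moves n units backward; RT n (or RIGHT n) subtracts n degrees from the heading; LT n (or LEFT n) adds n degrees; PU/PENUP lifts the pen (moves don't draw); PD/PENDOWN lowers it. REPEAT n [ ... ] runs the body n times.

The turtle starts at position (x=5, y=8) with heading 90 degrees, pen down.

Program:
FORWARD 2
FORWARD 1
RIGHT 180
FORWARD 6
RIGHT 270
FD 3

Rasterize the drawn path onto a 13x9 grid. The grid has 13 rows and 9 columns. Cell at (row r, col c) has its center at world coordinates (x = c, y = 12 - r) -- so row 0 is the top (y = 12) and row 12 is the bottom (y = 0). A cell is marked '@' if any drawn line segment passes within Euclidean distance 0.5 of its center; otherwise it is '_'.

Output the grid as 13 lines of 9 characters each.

Segment 0: (5,8) -> (5,10)
Segment 1: (5,10) -> (5,11)
Segment 2: (5,11) -> (5,5)
Segment 3: (5,5) -> (8,5)

Answer: _________
_____@___
_____@___
_____@___
_____@___
_____@___
_____@___
_____@@@@
_________
_________
_________
_________
_________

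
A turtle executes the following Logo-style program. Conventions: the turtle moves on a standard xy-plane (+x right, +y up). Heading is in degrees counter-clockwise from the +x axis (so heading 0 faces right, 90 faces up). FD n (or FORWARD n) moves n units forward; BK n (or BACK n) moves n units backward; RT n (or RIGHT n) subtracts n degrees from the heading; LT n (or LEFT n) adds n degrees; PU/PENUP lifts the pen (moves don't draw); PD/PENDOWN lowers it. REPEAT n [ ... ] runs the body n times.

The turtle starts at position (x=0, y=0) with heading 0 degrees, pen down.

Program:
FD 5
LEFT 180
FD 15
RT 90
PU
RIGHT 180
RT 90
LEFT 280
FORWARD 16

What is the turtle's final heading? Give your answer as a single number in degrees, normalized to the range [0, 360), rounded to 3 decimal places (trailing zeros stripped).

Answer: 100

Derivation:
Executing turtle program step by step:
Start: pos=(0,0), heading=0, pen down
FD 5: (0,0) -> (5,0) [heading=0, draw]
LT 180: heading 0 -> 180
FD 15: (5,0) -> (-10,0) [heading=180, draw]
RT 90: heading 180 -> 90
PU: pen up
RT 180: heading 90 -> 270
RT 90: heading 270 -> 180
LT 280: heading 180 -> 100
FD 16: (-10,0) -> (-12.778,15.757) [heading=100, move]
Final: pos=(-12.778,15.757), heading=100, 2 segment(s) drawn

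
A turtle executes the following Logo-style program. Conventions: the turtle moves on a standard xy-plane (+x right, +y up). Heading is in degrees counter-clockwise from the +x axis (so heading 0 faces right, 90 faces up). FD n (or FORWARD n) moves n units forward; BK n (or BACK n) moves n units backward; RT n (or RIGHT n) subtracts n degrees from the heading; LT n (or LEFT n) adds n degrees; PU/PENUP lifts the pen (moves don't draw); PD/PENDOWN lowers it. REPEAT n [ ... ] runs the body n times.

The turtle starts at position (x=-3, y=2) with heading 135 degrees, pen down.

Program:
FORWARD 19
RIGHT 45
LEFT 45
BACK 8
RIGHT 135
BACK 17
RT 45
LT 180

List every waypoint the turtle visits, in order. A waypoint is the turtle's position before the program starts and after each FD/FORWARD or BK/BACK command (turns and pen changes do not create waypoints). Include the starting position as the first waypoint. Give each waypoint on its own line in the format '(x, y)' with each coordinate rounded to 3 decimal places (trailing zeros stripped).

Executing turtle program step by step:
Start: pos=(-3,2), heading=135, pen down
FD 19: (-3,2) -> (-16.435,15.435) [heading=135, draw]
RT 45: heading 135 -> 90
LT 45: heading 90 -> 135
BK 8: (-16.435,15.435) -> (-10.778,9.778) [heading=135, draw]
RT 135: heading 135 -> 0
BK 17: (-10.778,9.778) -> (-27.778,9.778) [heading=0, draw]
RT 45: heading 0 -> 315
LT 180: heading 315 -> 135
Final: pos=(-27.778,9.778), heading=135, 3 segment(s) drawn
Waypoints (4 total):
(-3, 2)
(-16.435, 15.435)
(-10.778, 9.778)
(-27.778, 9.778)

Answer: (-3, 2)
(-16.435, 15.435)
(-10.778, 9.778)
(-27.778, 9.778)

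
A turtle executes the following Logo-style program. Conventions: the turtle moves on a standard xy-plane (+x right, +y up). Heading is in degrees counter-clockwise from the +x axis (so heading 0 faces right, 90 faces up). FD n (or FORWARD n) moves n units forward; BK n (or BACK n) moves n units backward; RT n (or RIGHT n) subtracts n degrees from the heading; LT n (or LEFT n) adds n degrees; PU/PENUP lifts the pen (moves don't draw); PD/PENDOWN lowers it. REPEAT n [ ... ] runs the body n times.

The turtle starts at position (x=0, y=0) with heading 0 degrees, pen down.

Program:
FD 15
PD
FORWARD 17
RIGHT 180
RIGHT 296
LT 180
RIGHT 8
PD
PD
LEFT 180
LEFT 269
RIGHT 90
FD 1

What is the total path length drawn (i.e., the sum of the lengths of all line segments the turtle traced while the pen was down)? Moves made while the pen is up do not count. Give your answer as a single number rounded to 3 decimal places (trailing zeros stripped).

Answer: 33

Derivation:
Executing turtle program step by step:
Start: pos=(0,0), heading=0, pen down
FD 15: (0,0) -> (15,0) [heading=0, draw]
PD: pen down
FD 17: (15,0) -> (32,0) [heading=0, draw]
RT 180: heading 0 -> 180
RT 296: heading 180 -> 244
LT 180: heading 244 -> 64
RT 8: heading 64 -> 56
PD: pen down
PD: pen down
LT 180: heading 56 -> 236
LT 269: heading 236 -> 145
RT 90: heading 145 -> 55
FD 1: (32,0) -> (32.574,0.819) [heading=55, draw]
Final: pos=(32.574,0.819), heading=55, 3 segment(s) drawn

Segment lengths:
  seg 1: (0,0) -> (15,0), length = 15
  seg 2: (15,0) -> (32,0), length = 17
  seg 3: (32,0) -> (32.574,0.819), length = 1
Total = 33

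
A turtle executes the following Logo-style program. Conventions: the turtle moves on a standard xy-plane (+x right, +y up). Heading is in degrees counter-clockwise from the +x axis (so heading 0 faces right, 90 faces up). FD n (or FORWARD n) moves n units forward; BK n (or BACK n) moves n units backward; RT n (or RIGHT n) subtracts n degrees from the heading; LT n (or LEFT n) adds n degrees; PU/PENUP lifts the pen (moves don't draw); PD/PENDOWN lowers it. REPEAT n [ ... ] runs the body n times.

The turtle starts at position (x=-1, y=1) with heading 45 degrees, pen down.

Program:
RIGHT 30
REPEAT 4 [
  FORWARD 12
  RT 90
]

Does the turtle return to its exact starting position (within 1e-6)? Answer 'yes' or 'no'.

Executing turtle program step by step:
Start: pos=(-1,1), heading=45, pen down
RT 30: heading 45 -> 15
REPEAT 4 [
  -- iteration 1/4 --
  FD 12: (-1,1) -> (10.591,4.106) [heading=15, draw]
  RT 90: heading 15 -> 285
  -- iteration 2/4 --
  FD 12: (10.591,4.106) -> (13.697,-7.485) [heading=285, draw]
  RT 90: heading 285 -> 195
  -- iteration 3/4 --
  FD 12: (13.697,-7.485) -> (2.106,-10.591) [heading=195, draw]
  RT 90: heading 195 -> 105
  -- iteration 4/4 --
  FD 12: (2.106,-10.591) -> (-1,1) [heading=105, draw]
  RT 90: heading 105 -> 15
]
Final: pos=(-1,1), heading=15, 4 segment(s) drawn

Start position: (-1, 1)
Final position: (-1, 1)
Distance = 0; < 1e-6 -> CLOSED

Answer: yes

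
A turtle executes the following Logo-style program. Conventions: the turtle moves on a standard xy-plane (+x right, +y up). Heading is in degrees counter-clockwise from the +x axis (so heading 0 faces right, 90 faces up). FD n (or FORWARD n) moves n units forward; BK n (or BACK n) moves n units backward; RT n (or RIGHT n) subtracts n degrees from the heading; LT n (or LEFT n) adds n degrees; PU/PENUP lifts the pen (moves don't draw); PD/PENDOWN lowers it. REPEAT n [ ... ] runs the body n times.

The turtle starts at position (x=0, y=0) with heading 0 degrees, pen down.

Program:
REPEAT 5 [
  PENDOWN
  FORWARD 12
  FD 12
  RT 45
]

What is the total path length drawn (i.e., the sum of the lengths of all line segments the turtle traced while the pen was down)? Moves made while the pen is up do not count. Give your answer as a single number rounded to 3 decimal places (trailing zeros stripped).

Answer: 120

Derivation:
Executing turtle program step by step:
Start: pos=(0,0), heading=0, pen down
REPEAT 5 [
  -- iteration 1/5 --
  PD: pen down
  FD 12: (0,0) -> (12,0) [heading=0, draw]
  FD 12: (12,0) -> (24,0) [heading=0, draw]
  RT 45: heading 0 -> 315
  -- iteration 2/5 --
  PD: pen down
  FD 12: (24,0) -> (32.485,-8.485) [heading=315, draw]
  FD 12: (32.485,-8.485) -> (40.971,-16.971) [heading=315, draw]
  RT 45: heading 315 -> 270
  -- iteration 3/5 --
  PD: pen down
  FD 12: (40.971,-16.971) -> (40.971,-28.971) [heading=270, draw]
  FD 12: (40.971,-28.971) -> (40.971,-40.971) [heading=270, draw]
  RT 45: heading 270 -> 225
  -- iteration 4/5 --
  PD: pen down
  FD 12: (40.971,-40.971) -> (32.485,-49.456) [heading=225, draw]
  FD 12: (32.485,-49.456) -> (24,-57.941) [heading=225, draw]
  RT 45: heading 225 -> 180
  -- iteration 5/5 --
  PD: pen down
  FD 12: (24,-57.941) -> (12,-57.941) [heading=180, draw]
  FD 12: (12,-57.941) -> (0,-57.941) [heading=180, draw]
  RT 45: heading 180 -> 135
]
Final: pos=(0,-57.941), heading=135, 10 segment(s) drawn

Segment lengths:
  seg 1: (0,0) -> (12,0), length = 12
  seg 2: (12,0) -> (24,0), length = 12
  seg 3: (24,0) -> (32.485,-8.485), length = 12
  seg 4: (32.485,-8.485) -> (40.971,-16.971), length = 12
  seg 5: (40.971,-16.971) -> (40.971,-28.971), length = 12
  seg 6: (40.971,-28.971) -> (40.971,-40.971), length = 12
  seg 7: (40.971,-40.971) -> (32.485,-49.456), length = 12
  seg 8: (32.485,-49.456) -> (24,-57.941), length = 12
  seg 9: (24,-57.941) -> (12,-57.941), length = 12
  seg 10: (12,-57.941) -> (0,-57.941), length = 12
Total = 120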